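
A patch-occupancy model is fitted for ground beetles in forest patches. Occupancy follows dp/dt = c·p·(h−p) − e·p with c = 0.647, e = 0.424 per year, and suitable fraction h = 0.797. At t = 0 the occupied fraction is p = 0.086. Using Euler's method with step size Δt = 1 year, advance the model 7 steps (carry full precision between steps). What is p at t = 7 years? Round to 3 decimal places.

Update rule: p ← p + [c·p·(h−p) − e·p]·Δt with Δt = 1.
  1  |  dp/dt·Δt = +0.003097  |  p_1 = 0.089097
  2  |  dp/dt·Δt = +0.003030  |  p_2 = 0.092128
  3  |  dp/dt·Δt = +0.002953  |  p_3 = 0.095081
  4  |  dp/dt·Δt = +0.002866  |  p_4 = 0.097947
  5  |  dp/dt·Δt = +0.002771  |  p_5 = 0.100717
  6  |  dp/dt·Δt = +0.002668  |  p_6 = 0.103386
  7  |  dp/dt·Δt = +0.002561  |  p_7 = 0.105947

0.106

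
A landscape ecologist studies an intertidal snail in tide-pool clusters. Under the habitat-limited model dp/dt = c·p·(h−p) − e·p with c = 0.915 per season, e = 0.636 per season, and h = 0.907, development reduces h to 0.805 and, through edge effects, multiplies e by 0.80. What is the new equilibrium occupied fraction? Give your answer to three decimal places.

0.249

Before: p* = h − e/c = 0.907 − 0.636/0.915 = 0.907 − 0.6951 = 0.2119.
After: c = 0.915, e = 0.5088, h = 0.805; p* = 0.805 − 0.5088/0.915 = 0.2489.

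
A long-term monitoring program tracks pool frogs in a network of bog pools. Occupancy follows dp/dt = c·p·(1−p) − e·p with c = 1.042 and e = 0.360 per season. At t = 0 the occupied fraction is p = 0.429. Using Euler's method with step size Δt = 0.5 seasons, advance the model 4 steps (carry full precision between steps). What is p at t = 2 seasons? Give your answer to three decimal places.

0.587

Update rule: p ← p + [c·p·(1−p) − e·p]·Δt with Δt = 0.5.
step 1: Δp = +0.05040, p = 0.47940
step 2: Δp = +0.04374, p = 0.52314
step 3: Δp = +0.03581, p = 0.55895
step 4: Δp = +0.02783, p = 0.58678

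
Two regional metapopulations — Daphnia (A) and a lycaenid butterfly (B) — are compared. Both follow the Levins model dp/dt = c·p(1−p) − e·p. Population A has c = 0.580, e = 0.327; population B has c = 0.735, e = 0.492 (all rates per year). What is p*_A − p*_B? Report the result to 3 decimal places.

0.106

A: p*_A = 1 − 0.327/0.580 = 0.4362.
B: p*_B = 1 − 0.492/0.735 = 0.3306.
p*_A − p*_B = 0.4362 − 0.3306 = 0.1056.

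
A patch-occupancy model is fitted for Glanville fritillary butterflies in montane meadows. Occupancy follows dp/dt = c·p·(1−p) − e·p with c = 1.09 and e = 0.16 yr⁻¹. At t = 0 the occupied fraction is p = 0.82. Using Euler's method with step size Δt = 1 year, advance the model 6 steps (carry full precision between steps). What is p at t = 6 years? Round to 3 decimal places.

0.853

Update rule: p ← p + [c·p·(1−p) − e·p]·Δt with Δt = 1.
t = 1: p = 0.82000 + (+0.02968) = 0.84968
t = 2: p = 0.84968 + (+0.00327) = 0.85295
t = 3: p = 0.85295 + (+0.00024) = 0.85319
t = 4: p = 0.85319 + (+0.00002) = 0.85321
t = 5: p = 0.85321 + (+0.00000) = 0.85321
t = 6: p = 0.85321 + (+0.00000) = 0.85321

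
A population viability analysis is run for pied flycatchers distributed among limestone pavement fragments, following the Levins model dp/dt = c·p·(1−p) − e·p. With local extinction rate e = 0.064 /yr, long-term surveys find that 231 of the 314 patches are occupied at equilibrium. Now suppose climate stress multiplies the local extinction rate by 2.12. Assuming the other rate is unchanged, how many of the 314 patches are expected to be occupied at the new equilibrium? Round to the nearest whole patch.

Observed p* = 231/314 = 0.73567.
Balance c(1−p*) = e gives c = e/(1 − 0.73567) = 0.064/0.26433 = 0.24212.
New p* = 1 − e/c = 1 − 0.13568/0.24212 = 0.43962.
Expected occupied = 314 × 0.43962 = 138.04 ≈ 138.

138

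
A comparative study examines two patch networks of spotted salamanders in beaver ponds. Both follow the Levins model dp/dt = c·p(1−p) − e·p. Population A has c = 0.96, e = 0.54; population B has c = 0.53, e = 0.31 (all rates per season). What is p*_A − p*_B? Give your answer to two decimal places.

0.02

A: p*_A = 1 − 0.54/0.96 = 0.4375.
B: p*_B = 1 − 0.31/0.53 = 0.4151.
p*_A − p*_B = 0.4375 − 0.4151 = 0.0224.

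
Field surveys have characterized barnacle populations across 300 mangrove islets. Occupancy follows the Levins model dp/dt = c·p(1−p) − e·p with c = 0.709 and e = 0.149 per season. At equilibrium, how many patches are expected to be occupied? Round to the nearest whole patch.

237

p* = 1 − e/c = 1 − 0.149/0.709 = 0.7898.
Expected occupied patches = N × p* = 300 × 0.7898 = 236.95 ≈ 237.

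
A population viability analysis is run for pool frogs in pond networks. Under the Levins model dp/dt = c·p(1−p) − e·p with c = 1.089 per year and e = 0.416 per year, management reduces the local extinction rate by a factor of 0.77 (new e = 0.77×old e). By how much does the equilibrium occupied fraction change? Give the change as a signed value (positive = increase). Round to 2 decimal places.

Before: p* = 1 − 0.416/1.089 = 0.6180.
After the change, c = 1.089, e = 0.32032, so p* = 1 − 0.32032/1.089 = 0.7059.
Δp* = 0.7059 − 0.6180 = +0.0879.

0.09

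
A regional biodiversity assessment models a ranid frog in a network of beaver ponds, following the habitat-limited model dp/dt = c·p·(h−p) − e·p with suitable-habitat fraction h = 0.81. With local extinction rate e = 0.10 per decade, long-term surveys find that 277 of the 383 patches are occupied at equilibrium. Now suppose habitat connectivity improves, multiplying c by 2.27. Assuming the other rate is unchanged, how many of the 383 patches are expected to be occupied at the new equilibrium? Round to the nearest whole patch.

Observed p* = 277/383 = 0.72324.
Balance c(h−p*) = e gives c = e/(0.81 − 0.72324) = 0.10/0.08676 = 1.15260.
New p* = 0.81 − e/c = 0.81 − 0.10000/2.61640 = 0.77178.
Expected occupied = 383 × 0.77178 = 295.59 ≈ 296.

296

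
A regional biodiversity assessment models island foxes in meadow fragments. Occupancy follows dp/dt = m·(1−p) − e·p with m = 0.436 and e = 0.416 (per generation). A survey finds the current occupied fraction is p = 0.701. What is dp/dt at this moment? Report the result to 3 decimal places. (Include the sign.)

-0.161

Colonization term: m·(1−p) = 0.436×0.2990 = 0.13036.
Extinction term: e·p = 0.29162.
dp/dt = 0.13036 − 0.29162 = -0.16125.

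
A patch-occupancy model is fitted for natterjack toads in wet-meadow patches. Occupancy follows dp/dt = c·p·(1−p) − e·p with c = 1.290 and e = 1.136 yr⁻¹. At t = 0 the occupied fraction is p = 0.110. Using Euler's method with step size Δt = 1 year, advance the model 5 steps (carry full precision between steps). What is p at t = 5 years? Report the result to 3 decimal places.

Update rule: p ← p + [c·p·(1−p) − e·p]·Δt with Δt = 1.
step 1: Δp = +0.00133, p = 0.11133
step 2: Δp = +0.00116, p = 0.11249
step 3: Δp = +0.00100, p = 0.11349
step 4: Δp = +0.00086, p = 0.11435
step 5: Δp = +0.00074, p = 0.11509

0.115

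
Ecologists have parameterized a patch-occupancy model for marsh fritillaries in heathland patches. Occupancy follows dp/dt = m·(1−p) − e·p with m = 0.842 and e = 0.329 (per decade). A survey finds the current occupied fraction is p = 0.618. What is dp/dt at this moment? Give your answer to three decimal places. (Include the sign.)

0.118

Colonization term: m·(1−p) = 0.842×0.3820 = 0.32164.
Extinction term: e·p = 0.20332.
dp/dt = 0.32164 − 0.20332 = 0.11832.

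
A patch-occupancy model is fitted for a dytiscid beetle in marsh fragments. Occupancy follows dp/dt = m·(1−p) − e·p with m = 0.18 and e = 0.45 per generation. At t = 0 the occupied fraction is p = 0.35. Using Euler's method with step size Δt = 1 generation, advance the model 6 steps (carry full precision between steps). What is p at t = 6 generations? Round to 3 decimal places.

Update rule: p ← p + [m·(1−p) − e·p]·Δt with Δt = 1.
step 1: Δp = -0.04050, p = 0.30950
step 2: Δp = -0.01499, p = 0.29451
step 3: Δp = -0.00554, p = 0.28897
step 4: Δp = -0.00205, p = 0.28692
step 5: Δp = -0.00076, p = 0.28616
step 6: Δp = -0.00028, p = 0.28588

0.286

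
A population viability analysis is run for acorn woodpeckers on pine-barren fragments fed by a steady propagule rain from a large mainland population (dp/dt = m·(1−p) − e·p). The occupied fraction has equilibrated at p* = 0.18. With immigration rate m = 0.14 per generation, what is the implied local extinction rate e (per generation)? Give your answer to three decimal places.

At equilibrium m(1−p*) = e·p*, so e = m(1−p*)/p*.
e = 0.14 × 0.8200 / 0.18 = 0.6378.

0.638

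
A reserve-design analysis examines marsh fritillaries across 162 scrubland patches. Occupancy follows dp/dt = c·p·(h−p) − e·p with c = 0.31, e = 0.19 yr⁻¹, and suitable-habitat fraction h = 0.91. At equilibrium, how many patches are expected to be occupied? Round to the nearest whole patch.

p* = h − e/c = 0.91 − 0.6129 = 0.2971.
Expected occupied patches = N × p* = 162 × 0.2971 = 48.13 ≈ 48.

48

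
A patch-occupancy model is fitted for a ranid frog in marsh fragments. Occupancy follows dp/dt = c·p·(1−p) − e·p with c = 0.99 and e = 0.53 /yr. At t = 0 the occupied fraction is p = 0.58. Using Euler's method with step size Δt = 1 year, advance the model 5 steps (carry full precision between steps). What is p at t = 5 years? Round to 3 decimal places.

0.468

Update rule: p ← p + [c·p·(1−p) − e·p]·Δt with Δt = 1.
step 1: Δp = -0.06624, p = 0.51376
step 2: Δp = -0.02498, p = 0.48878
step 3: Δp = -0.01168, p = 0.47710
step 4: Δp = -0.00588, p = 0.47122
step 5: Δp = -0.00307, p = 0.46815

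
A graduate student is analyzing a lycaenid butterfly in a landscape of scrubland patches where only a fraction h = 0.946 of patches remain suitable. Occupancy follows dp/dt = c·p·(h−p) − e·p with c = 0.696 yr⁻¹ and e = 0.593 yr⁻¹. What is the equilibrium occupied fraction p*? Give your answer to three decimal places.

0.094

Setting dp/dt = 0 and dividing by p* gives c·(h−p*) = e.
So p* = h − e/c = 0.946 − 0.593/0.696 = 0.946 − 0.8520 = 0.0940.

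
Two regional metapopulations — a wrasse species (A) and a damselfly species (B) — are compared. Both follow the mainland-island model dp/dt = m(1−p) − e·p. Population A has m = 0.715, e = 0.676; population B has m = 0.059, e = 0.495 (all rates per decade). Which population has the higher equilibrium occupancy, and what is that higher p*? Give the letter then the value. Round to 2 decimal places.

A: p*_A = m/(m+e) = 0.715/1.3910 = 0.5140.
B: p*_B = 0.059/0.5540 = 0.1065.
A is higher at 0.5140.

A, 0.51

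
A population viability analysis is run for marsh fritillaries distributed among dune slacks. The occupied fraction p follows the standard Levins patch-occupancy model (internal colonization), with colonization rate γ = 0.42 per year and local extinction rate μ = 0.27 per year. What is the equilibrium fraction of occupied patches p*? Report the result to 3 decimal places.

0.357

At equilibrium, colonization balances extinction: γ·p*·(1−p*) = μ·p*.
So p* = 1 − μ/γ = 1 − 0.27/0.42 = 1 − 0.6429 = 0.3571.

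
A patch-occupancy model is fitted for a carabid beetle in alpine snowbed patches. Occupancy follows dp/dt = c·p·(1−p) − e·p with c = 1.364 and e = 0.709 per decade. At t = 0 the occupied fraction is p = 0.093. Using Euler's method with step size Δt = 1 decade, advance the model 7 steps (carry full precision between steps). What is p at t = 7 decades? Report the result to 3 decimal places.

Update rule: p ← p + [c·p·(1−p) − e·p]·Δt with Δt = 1.
p: 0.09300 → 0.14212  (Δp = +0.04912)
p: 0.14212 → 0.20766  (Δp = +0.06554)
p: 0.20766 → 0.28485  (Δp = +0.07720)
p: 0.28485 → 0.36076  (Δp = +0.07590)
p: 0.36076 → 0.41953  (Δp = +0.05878)
p: 0.41953 → 0.45425  (Δp = +0.03472)
p: 0.45425 → 0.47033  (Δp = +0.01608)

0.470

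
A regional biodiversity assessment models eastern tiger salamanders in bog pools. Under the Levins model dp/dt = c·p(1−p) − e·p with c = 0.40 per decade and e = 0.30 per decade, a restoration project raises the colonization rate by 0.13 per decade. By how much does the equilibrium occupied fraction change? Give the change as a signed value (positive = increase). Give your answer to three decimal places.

0.184

Before: p* = 1 − 0.30/0.40 = 0.2500.
After the change, c = 0.53, e = 0.3, so p* = 1 − 0.3/0.53 = 0.4340.
Δp* = 0.4340 − 0.2500 = +0.1840.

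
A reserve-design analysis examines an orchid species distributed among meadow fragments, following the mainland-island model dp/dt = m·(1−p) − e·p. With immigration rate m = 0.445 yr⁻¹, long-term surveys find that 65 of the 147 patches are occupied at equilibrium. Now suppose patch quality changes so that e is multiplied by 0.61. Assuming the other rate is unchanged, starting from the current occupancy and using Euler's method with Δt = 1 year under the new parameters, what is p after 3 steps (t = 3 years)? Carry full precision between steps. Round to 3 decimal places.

Observed p* = 65/147 = 0.44218.
Balance m(1−p*) = e·p* gives e = m(1−p*)/p* = 0.445×0.55782/0.44218 = 0.56138.
Starting from p₀ = 0.44218; update p ← p + (dp/dt)·Δt with the new parameters.
  1  |  dp/dt·Δt = +0.096810  |  p_1 = 0.538987
  2  |  dp/dt·Δt = +0.020578  |  p_2 = 0.559565
  3  |  dp/dt·Δt = +0.004374  |  p_3 = 0.563938

0.564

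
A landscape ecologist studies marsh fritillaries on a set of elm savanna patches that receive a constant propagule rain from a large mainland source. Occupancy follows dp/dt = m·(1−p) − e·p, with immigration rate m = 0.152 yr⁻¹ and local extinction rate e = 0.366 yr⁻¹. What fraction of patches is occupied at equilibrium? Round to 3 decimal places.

0.293

At equilibrium the propagule rain into empty patches balances local extinction: m(1−p*) = e·p*.
p* = m/(m+e) = 0.152/(0.152+0.366) = 0.152/0.5180 = 0.2934.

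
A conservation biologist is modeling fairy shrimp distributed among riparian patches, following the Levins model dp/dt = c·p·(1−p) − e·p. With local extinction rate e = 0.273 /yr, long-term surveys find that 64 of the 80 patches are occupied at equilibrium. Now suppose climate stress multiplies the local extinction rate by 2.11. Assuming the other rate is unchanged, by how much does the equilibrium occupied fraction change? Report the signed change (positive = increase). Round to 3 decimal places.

Observed p* = 64/80 = 0.80000.
Balance c(1−p*) = e gives c = e/(1 − 0.80000) = 0.273/0.20000 = 1.36500.
New p* = 1 − e/c = 1 − 0.57603/1.36500 = 0.57800.
Δp* = 0.57800 − 0.80000 = -0.22200.

-0.222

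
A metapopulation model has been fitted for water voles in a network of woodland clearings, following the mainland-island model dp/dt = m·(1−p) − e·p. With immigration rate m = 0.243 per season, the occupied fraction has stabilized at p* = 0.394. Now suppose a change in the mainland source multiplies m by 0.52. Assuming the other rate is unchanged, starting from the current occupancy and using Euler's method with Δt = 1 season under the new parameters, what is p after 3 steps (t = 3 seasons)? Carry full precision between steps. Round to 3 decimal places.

0.270

Balance m(1−p*) = e·p* gives e = m(1−p*)/p* = 0.243×0.60600/0.39400 = 0.37375.
Starting from p₀ = 0.39400; update p ← p + (dp/dt)·Δt with the new parameters.
step 1: Δp = -0.07068, p = 0.32332
step 2: Δp = -0.03533, p = 0.28798
step 3: Δp = -0.01766, p = 0.27032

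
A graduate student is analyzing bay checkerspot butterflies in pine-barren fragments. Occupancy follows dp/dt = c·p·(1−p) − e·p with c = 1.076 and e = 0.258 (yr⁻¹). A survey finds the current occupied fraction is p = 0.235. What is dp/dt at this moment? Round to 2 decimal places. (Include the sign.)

0.13

Colonization term: c·p·(1−p) = 1.076×0.235×0.7650 = 0.19344.
Extinction term: e·p = 0.06063.
dp/dt = 0.19344 − 0.06063 = 0.13281.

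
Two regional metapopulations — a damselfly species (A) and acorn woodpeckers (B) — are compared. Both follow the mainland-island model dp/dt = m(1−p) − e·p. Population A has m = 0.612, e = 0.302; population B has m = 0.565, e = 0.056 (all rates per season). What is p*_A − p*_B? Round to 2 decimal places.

A: p*_A = m/(m+e) = 0.612/0.9140 = 0.6696.
B: p*_B = 0.565/0.6210 = 0.9098.
p*_A − p*_B = 0.6696 − 0.9098 = -0.2402.

-0.24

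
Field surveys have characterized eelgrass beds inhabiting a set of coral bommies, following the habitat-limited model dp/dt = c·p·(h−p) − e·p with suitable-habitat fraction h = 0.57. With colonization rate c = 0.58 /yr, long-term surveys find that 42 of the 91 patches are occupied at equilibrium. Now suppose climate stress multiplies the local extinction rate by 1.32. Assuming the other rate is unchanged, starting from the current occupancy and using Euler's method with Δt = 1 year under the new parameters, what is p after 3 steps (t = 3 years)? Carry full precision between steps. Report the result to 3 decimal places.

0.441

Observed p* = 42/91 = 0.46154.
Balance c(h−p*) = e gives e = 0.58×(0.57 − 0.46154) = 0.06291.
Starting from p₀ = 0.46154; update p ← p + (dp/dt)·Δt with the new parameters.
  1  |  dp/dt·Δt = -0.009291  |  p_1 = 0.452247
  2  |  dp/dt·Δt = -0.006667  |  p_2 = 0.445581
  3  |  dp/dt·Δt = -0.004846  |  p_3 = 0.440735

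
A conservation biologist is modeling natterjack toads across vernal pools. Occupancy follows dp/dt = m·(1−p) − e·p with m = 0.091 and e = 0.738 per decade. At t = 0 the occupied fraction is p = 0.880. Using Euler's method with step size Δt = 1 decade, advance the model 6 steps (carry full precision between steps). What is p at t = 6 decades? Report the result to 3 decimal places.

Update rule: p ← p + [m·(1−p) − e·p]·Δt with Δt = 1.
t = 1: p = 0.88000 + (-0.63852) = 0.24148
t = 2: p = 0.24148 + (-0.10919) = 0.13229
t = 3: p = 0.13229 + (-0.01867) = 0.11362
t = 4: p = 0.11362 + (-0.00319) = 0.11043
t = 5: p = 0.11043 + (-0.00055) = 0.10988
t = 6: p = 0.10988 + (-0.00009) = 0.10979

0.110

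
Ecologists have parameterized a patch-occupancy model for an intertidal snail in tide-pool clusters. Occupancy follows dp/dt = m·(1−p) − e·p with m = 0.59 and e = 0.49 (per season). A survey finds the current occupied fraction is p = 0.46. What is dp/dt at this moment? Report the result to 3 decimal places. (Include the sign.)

0.093

Colonization term: m·(1−p) = 0.59×0.5400 = 0.31860.
Extinction term: e·p = 0.22540.
dp/dt = 0.31860 − 0.22540 = 0.09320.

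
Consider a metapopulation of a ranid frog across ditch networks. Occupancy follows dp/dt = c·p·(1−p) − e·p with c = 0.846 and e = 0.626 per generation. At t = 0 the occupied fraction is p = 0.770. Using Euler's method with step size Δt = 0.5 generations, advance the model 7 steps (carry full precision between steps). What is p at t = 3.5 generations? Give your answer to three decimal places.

Update rule: p ← p + [c·p·(1−p) − e·p]·Δt with Δt = 0.5.
p: 0.77000 → 0.60390  (Δp = -0.16610)
p: 0.60390 → 0.51606  (Δp = -0.08784)
p: 0.51606 → 0.46018  (Δp = -0.05589)
p: 0.46018 → 0.42122  (Δp = -0.03896)
p: 0.42122 → 0.39250  (Δp = -0.02872)
p: 0.39250 → 0.37051  (Δp = -0.02199)
p: 0.37051 → 0.35320  (Δp = -0.01731)

0.353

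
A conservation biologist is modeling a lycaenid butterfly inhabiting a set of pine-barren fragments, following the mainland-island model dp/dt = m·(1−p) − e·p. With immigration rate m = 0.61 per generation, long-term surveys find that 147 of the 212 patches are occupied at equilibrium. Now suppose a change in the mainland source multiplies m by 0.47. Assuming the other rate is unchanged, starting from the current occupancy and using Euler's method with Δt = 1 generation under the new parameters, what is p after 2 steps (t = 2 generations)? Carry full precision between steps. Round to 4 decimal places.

0.5503

Observed p* = 147/212 = 0.69340.
Balance m(1−p*) = e·p* gives e = m(1−p*)/p* = 0.61×0.30660/0.69340 = 0.26973.
Starting from p₀ = 0.69340; update p ← p + (dp/dt)·Δt with the new parameters.
t = 1: p = 0.69340 + (-0.09913) = 0.59427
t = 2: p = 0.59427 + (-0.04397) = 0.55030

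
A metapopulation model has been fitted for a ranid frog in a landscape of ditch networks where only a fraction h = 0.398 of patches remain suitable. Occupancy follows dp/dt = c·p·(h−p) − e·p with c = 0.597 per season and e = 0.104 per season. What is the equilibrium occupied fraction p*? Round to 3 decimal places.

Setting dp/dt = 0 and dividing by p* gives c·(h−p*) = e.
So p* = h − e/c = 0.398 − 0.104/0.597 = 0.398 − 0.1742 = 0.2238.

0.224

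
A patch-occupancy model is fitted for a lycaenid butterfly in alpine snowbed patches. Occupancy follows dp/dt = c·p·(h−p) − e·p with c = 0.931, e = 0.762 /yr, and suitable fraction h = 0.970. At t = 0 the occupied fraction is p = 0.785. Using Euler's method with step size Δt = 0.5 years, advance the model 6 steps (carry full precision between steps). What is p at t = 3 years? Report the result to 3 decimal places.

0.290

Update rule: p ← p + [c·p·(h−p) − e·p]·Δt with Δt = 0.5.
  1  |  dp/dt·Δt = -0.231483  |  p_1 = 0.553517
  2  |  dp/dt·Δt = -0.103578  |  p_2 = 0.449939
  3  |  dp/dt·Δt = -0.062502  |  p_3 = 0.387437
  4  |  dp/dt·Δt = -0.042547  |  p_4 = 0.344890
  5  |  dp/dt·Δt = -0.031044  |  p_5 = 0.313846
  6  |  dp/dt·Δt = -0.023714  |  p_6 = 0.290132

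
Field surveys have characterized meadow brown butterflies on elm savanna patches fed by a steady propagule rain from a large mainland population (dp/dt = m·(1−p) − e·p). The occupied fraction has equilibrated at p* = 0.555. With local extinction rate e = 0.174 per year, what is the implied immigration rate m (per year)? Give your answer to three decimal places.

At equilibrium m(1−p*) = e·p*, so m = e·p*/(1−p*).
m = 0.174 × 0.555 / 0.4450 = 0.0966/0.4450 = 0.2170.

0.217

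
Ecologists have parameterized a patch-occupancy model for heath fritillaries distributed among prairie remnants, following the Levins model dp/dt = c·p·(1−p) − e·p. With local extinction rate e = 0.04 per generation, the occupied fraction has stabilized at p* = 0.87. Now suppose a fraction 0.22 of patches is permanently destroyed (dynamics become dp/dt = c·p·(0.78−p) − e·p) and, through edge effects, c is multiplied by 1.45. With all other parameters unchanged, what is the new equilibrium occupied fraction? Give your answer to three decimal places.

Balance c(1−p*) = e gives c = e/(1 − 0.87000) = 0.04/0.13000 = 0.30769.
New p* = 0.78 − e/c = 0.78 − 0.04000/0.44615 = 0.69034.

0.690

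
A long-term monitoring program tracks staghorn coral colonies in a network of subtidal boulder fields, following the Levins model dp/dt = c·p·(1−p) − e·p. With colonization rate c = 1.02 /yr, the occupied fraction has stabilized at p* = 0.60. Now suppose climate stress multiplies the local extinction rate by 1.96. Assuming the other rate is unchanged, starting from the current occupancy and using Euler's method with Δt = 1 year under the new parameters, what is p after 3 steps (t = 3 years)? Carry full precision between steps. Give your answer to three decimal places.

Balance c(1−p*) = e gives e = 1.02×(1 − 0.60000) = 0.40800.
Starting from p₀ = 0.60000; update p ← p + (dp/dt)·Δt with the new parameters.
p: 0.60000 → 0.36499  (Δp = -0.23501)
p: 0.36499 → 0.30952  (Δp = -0.05547)
p: 0.30952 → 0.28000  (Δp = -0.02953)

0.280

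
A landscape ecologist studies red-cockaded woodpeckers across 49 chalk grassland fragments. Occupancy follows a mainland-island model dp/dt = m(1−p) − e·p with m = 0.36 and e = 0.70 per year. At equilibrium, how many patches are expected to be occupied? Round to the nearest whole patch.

p* = m/(m+e) = 0.36/1.0600 = 0.3396.
Expected occupied patches = N × p* = 49 × 0.3396 = 16.64 ≈ 17.

17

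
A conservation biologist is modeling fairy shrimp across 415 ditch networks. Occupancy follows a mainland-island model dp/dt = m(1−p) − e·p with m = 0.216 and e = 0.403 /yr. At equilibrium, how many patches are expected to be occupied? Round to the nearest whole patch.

145

p* = m/(m+e) = 0.216/0.6190 = 0.3489.
Expected occupied patches = N × p* = 415 × 0.3489 = 144.81 ≈ 145.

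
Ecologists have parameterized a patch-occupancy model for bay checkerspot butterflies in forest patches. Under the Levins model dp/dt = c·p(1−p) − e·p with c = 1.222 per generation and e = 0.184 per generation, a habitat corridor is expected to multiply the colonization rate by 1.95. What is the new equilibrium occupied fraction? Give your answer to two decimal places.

0.92

Before: p* = 1 − 0.184/1.222 = 0.8494.
After the change, c = 2.3829, e = 0.184, so p* = 1 − 0.184/2.3829 = 0.9228.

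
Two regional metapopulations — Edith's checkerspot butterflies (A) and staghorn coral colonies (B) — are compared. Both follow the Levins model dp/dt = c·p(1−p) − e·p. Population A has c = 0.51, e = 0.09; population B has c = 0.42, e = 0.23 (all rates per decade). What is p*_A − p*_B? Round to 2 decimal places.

0.37

A: p*_A = 1 − 0.09/0.51 = 0.8235.
B: p*_B = 1 − 0.23/0.42 = 0.4524.
p*_A − p*_B = 0.8235 − 0.4524 = 0.3711.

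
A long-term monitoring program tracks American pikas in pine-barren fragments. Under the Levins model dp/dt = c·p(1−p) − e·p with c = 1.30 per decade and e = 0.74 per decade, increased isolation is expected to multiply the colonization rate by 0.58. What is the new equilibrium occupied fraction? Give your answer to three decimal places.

0.019

Before: p* = 1 − 0.74/1.30 = 0.4308.
After the change, c = 0.754, e = 0.74, so p* = 1 − 0.74/0.754 = 0.0186.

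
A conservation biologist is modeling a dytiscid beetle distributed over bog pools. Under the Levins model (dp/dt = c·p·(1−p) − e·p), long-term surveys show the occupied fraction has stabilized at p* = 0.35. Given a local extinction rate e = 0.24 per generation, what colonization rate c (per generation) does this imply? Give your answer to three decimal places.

At equilibrium c(1−p*) = e, so c = e/(1−p*).
c = 0.24/(1 − 0.35) = 0.24/0.6500 = 0.3692.

0.369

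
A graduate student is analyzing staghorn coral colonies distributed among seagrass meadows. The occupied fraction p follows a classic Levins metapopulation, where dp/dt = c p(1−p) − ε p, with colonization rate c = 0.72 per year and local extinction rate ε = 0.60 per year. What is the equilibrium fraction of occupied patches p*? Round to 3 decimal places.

At equilibrium, colonization balances extinction: c·p*·(1−p*) = ε·p*.
So p* = 1 − ε/c = 1 − 0.60/0.72 = 1 − 0.8333 = 0.1667.

0.167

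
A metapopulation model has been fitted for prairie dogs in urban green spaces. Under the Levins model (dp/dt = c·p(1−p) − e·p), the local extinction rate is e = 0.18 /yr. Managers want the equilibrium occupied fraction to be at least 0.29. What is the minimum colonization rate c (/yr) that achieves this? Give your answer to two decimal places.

0.25

p* = 1 − e/c ≥ 0.29 requires e/c ≤ 0.7100, i.e. c ≥ e/0.7100.
c_min = 0.18/0.7100 = 0.2535.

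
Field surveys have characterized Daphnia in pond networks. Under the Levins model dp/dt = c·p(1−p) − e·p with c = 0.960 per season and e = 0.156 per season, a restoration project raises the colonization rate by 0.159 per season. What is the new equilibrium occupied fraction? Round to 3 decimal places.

Before: p* = 1 − 0.156/0.960 = 0.8375.
After the change, c = 1.119, e = 0.156, so p* = 1 − 0.156/1.119 = 0.8606.

0.861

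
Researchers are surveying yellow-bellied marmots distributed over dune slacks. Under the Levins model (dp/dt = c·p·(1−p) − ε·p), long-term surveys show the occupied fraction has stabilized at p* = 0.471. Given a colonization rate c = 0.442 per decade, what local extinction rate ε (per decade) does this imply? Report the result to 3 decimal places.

At equilibrium c(1−p*) = ε.
ε = 0.442 × (1 − 0.471) = 0.442 × 0.5290 = 0.2338.

0.234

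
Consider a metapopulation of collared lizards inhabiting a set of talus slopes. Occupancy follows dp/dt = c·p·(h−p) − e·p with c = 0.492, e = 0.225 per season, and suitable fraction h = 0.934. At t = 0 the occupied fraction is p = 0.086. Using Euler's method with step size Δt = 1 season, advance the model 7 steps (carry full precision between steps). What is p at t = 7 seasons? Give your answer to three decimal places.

0.246

Update rule: p ← p + [c·p·(h−p) − e·p]·Δt with Δt = 1.
  1  |  dp/dt·Δt = +0.016531  |  p_1 = 0.102531
  2  |  dp/dt·Δt = +0.018874  |  p_2 = 0.121405
  3  |  dp/dt·Δt = +0.021221  |  p_3 = 0.142626
  4  |  dp/dt·Δt = +0.023441  |  p_4 = 0.166067
  5  |  dp/dt·Δt = +0.025379  |  p_5 = 0.191446
  6  |  dp/dt·Δt = +0.026867  |  p_6 = 0.218313
  7  |  dp/dt·Δt = +0.027752  |  p_7 = 0.246065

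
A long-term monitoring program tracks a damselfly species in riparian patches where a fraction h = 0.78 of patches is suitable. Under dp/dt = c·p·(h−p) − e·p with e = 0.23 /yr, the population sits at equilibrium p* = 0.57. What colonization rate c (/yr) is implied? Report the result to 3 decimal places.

1.095

At equilibrium c(h−p*) = e, so c = e/(h−p*).
c = 0.23/(0.78 − 0.57) = 0.23/0.2100 = 1.0952.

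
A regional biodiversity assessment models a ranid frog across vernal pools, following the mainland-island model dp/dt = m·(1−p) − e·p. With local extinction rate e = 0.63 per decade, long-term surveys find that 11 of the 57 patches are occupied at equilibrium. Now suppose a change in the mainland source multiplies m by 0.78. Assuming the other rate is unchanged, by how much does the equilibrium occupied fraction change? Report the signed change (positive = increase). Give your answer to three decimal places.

Observed p* = 11/57 = 0.19298.
Balance m(1−p*) = e·p* gives m = e·p*/(1−p*) = 0.63×0.19298/0.80702 = 0.15065.
New p* = m/(m+e) = 0.11751/(0.11751+0.63000) = 0.15720.
Δp* = 0.15720 − 0.19298 = -0.03578.

-0.036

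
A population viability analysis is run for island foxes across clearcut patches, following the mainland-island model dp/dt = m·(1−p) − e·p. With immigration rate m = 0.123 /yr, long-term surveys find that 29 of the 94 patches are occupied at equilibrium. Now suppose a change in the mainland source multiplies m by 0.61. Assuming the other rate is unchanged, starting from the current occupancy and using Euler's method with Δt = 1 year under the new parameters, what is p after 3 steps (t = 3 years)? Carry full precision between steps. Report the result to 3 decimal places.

Observed p* = 29/94 = 0.30851.
Balance m(1−p*) = e·p* gives e = m(1−p*)/p* = 0.123×0.69149/0.30851 = 0.27569.
Starting from p₀ = 0.30851; update p ← p + (dp/dt)·Δt with the new parameters.
t = 1: p = 0.30851 + (-0.03317) = 0.27534
t = 2: p = 0.27534 + (-0.02154) = 0.25380
t = 3: p = 0.25380 + (-0.01398) = 0.23982

0.240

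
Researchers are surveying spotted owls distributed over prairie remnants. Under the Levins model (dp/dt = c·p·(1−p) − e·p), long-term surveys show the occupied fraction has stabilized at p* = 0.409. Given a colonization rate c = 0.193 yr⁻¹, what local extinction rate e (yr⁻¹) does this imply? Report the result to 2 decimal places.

At equilibrium c(1−p*) = e.
e = 0.193 × (1 − 0.409) = 0.193 × 0.5910 = 0.1141.

0.11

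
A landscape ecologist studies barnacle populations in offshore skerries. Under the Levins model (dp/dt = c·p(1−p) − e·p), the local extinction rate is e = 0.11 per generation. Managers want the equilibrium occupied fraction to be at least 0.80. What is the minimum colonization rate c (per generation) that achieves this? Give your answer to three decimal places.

0.550

p* = 1 − e/c ≥ 0.80 requires e/c ≤ 0.2000, i.e. c ≥ e/0.2000.
c_min = 0.11/0.2000 = 0.5500.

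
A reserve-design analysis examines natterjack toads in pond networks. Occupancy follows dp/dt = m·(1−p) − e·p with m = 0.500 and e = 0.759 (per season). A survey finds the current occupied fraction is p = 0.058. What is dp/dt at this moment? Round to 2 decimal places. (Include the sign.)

Colonization term: m·(1−p) = 0.500×0.9420 = 0.47100.
Extinction term: e·p = 0.04402.
dp/dt = 0.47100 − 0.04402 = 0.42698.

0.43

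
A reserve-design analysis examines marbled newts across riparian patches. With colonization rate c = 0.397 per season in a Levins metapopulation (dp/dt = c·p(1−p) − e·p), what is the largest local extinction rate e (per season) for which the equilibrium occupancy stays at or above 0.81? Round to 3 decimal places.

0.075

1 − e/c ≥ 0.81 ⇒ e ≤ c(1 − 0.81) = 0.397 × 0.1900.
e_max = 0.0754.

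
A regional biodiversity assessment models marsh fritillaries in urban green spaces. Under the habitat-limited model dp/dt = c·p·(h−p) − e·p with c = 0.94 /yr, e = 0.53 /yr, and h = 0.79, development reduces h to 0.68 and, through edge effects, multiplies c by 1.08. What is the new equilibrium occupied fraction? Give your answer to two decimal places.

Before: p* = h − e/c = 0.79 − 0.53/0.94 = 0.79 − 0.5638 = 0.2262.
After: c = 1.0152, e = 0.53, h = 0.68; p* = 0.68 − 0.53/1.0152 = 0.1579.

0.16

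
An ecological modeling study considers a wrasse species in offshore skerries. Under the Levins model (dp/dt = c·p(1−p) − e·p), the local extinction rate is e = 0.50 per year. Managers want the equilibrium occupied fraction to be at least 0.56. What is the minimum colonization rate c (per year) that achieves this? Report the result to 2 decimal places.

p* = 1 − e/c ≥ 0.56 requires e/c ≤ 0.4400, i.e. c ≥ e/0.4400.
c_min = 0.50/0.4400 = 1.1364.

1.14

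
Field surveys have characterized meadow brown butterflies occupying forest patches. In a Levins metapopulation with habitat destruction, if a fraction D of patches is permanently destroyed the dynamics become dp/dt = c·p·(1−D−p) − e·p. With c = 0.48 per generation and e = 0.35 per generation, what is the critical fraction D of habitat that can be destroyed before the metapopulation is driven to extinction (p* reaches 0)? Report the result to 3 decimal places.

The nontrivial equilibrium is p* = (1−D) − e/c; extinction occurs when this hits zero.
So D_crit = 1 − e/c = 1 − 0.35/0.48 = 1 − 0.7292 = 0.2708.
This equals the undisturbed p*, a classic result of Lande's extension.

0.271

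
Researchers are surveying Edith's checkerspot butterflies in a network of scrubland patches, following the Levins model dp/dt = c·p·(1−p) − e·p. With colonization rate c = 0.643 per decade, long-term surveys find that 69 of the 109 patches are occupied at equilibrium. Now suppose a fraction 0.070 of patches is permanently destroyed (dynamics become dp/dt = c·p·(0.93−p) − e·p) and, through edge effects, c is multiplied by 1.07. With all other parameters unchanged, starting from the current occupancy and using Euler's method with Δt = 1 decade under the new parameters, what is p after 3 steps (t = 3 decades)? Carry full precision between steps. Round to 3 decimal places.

0.596

Observed p* = 69/109 = 0.63303.
Balance c(1−p*) = e gives e = 0.643×(1 − 0.63303) = 0.23596.
Starting from p₀ = 0.63303; update p ← p + (dp/dt)·Δt with the new parameters.
t = 1: p = 0.63303 + (-0.02003) = 0.61300
t = 2: p = 0.61300 + (-0.01095) = 0.60205
t = 3: p = 0.60205 + (-0.00622) = 0.59583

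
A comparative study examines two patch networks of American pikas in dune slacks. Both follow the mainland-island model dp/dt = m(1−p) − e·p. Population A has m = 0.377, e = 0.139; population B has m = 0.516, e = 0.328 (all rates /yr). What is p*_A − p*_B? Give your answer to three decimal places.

A: p*_A = m/(m+e) = 0.377/0.5160 = 0.7306.
B: p*_B = 0.516/0.8440 = 0.6114.
p*_A − p*_B = 0.7306 − 0.6114 = 0.1192.

0.119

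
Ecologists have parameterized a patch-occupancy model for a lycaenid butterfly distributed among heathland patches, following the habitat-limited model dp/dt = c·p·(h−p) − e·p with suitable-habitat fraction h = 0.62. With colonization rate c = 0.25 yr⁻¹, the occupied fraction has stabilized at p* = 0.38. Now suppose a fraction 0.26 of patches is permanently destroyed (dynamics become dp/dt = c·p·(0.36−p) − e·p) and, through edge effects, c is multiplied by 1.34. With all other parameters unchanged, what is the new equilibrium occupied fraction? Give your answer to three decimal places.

0.181

Balance c(h−p*) = e gives e = 0.25×(0.62 − 0.38000) = 0.06000.
New p* = 0.36 − e/c = 0.36 − 0.06000/0.33500 = 0.18090.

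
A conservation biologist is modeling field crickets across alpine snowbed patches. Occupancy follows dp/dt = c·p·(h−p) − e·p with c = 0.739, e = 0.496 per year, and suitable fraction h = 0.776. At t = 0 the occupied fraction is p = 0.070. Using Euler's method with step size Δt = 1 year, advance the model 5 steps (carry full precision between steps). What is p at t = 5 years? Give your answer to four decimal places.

0.0785

Update rule: p ← p + [c·p·(h−p) − e·p]·Δt with Δt = 1.
t = 1: p = 0.07000 + (+0.00180) = 0.07180
t = 2: p = 0.07180 + (+0.00175) = 0.07355
t = 3: p = 0.07355 + (+0.00170) = 0.07525
t = 4: p = 0.07525 + (+0.00164) = 0.07690
t = 5: p = 0.07690 + (+0.00159) = 0.07848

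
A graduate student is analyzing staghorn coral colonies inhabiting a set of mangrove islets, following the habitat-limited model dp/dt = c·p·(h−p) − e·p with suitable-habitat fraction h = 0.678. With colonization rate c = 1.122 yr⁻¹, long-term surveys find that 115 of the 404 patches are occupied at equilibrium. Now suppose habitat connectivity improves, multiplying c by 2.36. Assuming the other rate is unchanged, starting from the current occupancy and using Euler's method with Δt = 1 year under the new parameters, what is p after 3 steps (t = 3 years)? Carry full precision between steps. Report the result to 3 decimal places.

0.507

Observed p* = 115/404 = 0.28465.
Balance c(h−p*) = e gives e = 1.122×(0.678 − 0.28465) = 0.44133.
Starting from p₀ = 0.28465; update p ← p + (dp/dt)·Δt with the new parameters.
  1  |  dp/dt·Δt = +0.170853  |  p_1 = 0.455507
  2  |  dp/dt·Δt = +0.067328  |  p_2 = 0.522835
  3  |  dp/dt·Δt = -0.015931  |  p_3 = 0.506904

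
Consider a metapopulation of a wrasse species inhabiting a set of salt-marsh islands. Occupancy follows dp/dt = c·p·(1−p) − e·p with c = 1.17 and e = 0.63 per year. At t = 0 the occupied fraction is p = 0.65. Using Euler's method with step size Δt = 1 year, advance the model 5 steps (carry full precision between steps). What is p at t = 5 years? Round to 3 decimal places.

Update rule: p ← p + [c·p·(1−p) − e·p]·Δt with Δt = 1.
  1  |  dp/dt·Δt = -0.143325  |  p_1 = 0.506675
  2  |  dp/dt·Δt = -0.026757  |  p_2 = 0.479918
  3  |  dp/dt·Δt = -0.010320  |  p_3 = 0.469598
  4  |  dp/dt·Δt = -0.004428  |  p_4 = 0.465170
  5  |  dp/dt·Δt = -0.001976  |  p_5 = 0.463193

0.463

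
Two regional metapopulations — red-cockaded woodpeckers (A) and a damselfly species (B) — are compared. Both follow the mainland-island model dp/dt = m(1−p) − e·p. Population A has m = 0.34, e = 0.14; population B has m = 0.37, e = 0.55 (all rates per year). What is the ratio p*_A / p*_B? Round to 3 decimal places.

A: p*_A = m/(m+e) = 0.34/0.4800 = 0.7083.
B: p*_B = 0.37/0.9200 = 0.4022.
p*_A / p*_B = 0.7083/0.4022 = 1.7613.

1.761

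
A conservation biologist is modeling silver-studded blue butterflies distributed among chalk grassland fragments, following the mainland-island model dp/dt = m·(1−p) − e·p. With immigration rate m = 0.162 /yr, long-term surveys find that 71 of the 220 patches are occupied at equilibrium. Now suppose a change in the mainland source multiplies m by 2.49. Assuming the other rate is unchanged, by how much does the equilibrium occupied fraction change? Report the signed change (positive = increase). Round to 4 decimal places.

Observed p* = 71/220 = 0.32273.
Balance m(1−p*) = e·p* gives e = m(1−p*)/p* = 0.162×0.67727/0.32273 = 0.33997.
New p* = m/(m+e) = 0.40338/(0.40338+0.33997) = 0.54265.
Δp* = 0.54265 − 0.32273 = +0.21992.

0.2199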